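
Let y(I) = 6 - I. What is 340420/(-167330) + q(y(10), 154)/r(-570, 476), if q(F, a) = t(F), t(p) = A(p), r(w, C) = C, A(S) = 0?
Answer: -34042/16733 ≈ -2.0344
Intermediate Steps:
t(p) = 0
q(F, a) = 0
340420/(-167330) + q(y(10), 154)/r(-570, 476) = 340420/(-167330) + 0/476 = 340420*(-1/167330) + 0*(1/476) = -34042/16733 + 0 = -34042/16733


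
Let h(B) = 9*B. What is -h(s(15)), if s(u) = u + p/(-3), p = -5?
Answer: -150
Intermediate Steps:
s(u) = 5/3 + u (s(u) = u - 5/(-3) = u - 5*(-⅓) = u + 5/3 = 5/3 + u)
-h(s(15)) = -9*(5/3 + 15) = -9*50/3 = -1*150 = -150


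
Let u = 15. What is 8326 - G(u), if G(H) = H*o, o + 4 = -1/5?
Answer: 8389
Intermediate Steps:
o = -21/5 (o = -4 - 1/5 = -4 - 1*⅕ = -4 - ⅕ = -21/5 ≈ -4.2000)
G(H) = -21*H/5 (G(H) = H*(-21/5) = -21*H/5)
8326 - G(u) = 8326 - (-21)*15/5 = 8326 - 1*(-63) = 8326 + 63 = 8389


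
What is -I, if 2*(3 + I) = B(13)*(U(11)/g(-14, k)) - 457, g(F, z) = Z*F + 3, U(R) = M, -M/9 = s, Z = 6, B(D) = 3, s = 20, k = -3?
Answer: 1369/6 ≈ 228.17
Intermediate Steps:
M = -180 (M = -9*20 = -180)
U(R) = -180
g(F, z) = 3 + 6*F (g(F, z) = 6*F + 3 = 3 + 6*F)
I = -1369/6 (I = -3 + (3*(-180/(3 + 6*(-14))) - 457)/2 = -3 + (3*(-180/(3 - 84)) - 457)/2 = -3 + (3*(-180/(-81)) - 457)/2 = -3 + (3*(-180*(-1/81)) - 457)/2 = -3 + (3*(20/9) - 457)/2 = -3 + (20/3 - 457)/2 = -3 + (1/2)*(-1351/3) = -3 - 1351/6 = -1369/6 ≈ -228.17)
-I = -1*(-1369/6) = 1369/6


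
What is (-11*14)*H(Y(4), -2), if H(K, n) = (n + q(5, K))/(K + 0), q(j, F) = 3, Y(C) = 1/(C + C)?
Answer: -1232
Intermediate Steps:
Y(C) = 1/(2*C)
H(K, n) = (3 + n)/K (H(K, n) = (n + 3)/(K + 0) = (3 + n)/K)
(-11*14)*H(Y(4), -2) = (-11*14)*((3 - 2)/(((½)/4))) = -154/((½)*(¼)) = -154/⅛ = -1232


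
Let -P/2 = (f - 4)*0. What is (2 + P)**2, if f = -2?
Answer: 4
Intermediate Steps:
P = 0 (P = -2*(-2 - 4)*0 = -(-12)*0 = -2*0 = 0)
(2 + P)**2 = (2 + 0)**2 = 2**2 = 4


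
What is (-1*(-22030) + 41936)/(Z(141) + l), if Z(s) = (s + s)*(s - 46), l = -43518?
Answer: -10661/2788 ≈ -3.8239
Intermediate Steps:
Z(s) = 2*s*(-46 + s) (Z(s) = (2*s)*(-46 + s) = 2*s*(-46 + s))
(-1*(-22030) + 41936)/(Z(141) + l) = (-1*(-22030) + 41936)/(2*141*(-46 + 141) - 43518) = (22030 + 41936)/(2*141*95 - 43518) = 63966/(26790 - 43518) = 63966/(-16728) = 63966*(-1/16728) = -10661/2788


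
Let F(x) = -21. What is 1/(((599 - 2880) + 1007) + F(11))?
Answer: -1/1295 ≈ -0.00077220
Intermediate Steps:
1/(((599 - 2880) + 1007) + F(11)) = 1/(((599 - 2880) + 1007) - 21) = 1/((-2281 + 1007) - 21) = 1/(-1274 - 21) = 1/(-1295) = -1/1295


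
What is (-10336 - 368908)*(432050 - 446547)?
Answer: 5497900268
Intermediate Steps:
(-10336 - 368908)*(432050 - 446547) = -379244*(-14497) = 5497900268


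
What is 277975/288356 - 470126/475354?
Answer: -1713562353/68535589012 ≈ -0.025003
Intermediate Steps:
277975/288356 - 470126/475354 = 277975*(1/288356) - 470126*1/475354 = 277975/288356 - 235063/237677 = -1713562353/68535589012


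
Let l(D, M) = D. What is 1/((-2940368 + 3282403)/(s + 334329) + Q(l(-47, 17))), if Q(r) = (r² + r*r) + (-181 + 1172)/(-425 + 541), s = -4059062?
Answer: 432069028/1912532500047 ≈ 0.00022591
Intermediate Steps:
Q(r) = 991/116 + 2*r² (Q(r) = (r² + r²) + 991/116 = 2*r² + 991*(1/116) = 2*r² + 991/116 = 991/116 + 2*r²)
1/((-2940368 + 3282403)/(s + 334329) + Q(l(-47, 17))) = 1/((-2940368 + 3282403)/(-4059062 + 334329) + (991/116 + 2*(-47)²)) = 1/(342035/(-3724733) + (991/116 + 2*2209)) = 1/(342035*(-1/3724733) + (991/116 + 4418)) = 1/(-342035/3724733 + 513479/116) = 1/(1912532500047/432069028) = 432069028/1912532500047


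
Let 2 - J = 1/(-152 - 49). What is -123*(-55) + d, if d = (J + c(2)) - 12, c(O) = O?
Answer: 1358158/201 ≈ 6757.0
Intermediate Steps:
J = 403/201 (J = 2 - 1/(-152 - 49) = 2 - 1/(-201) = 2 - 1*(-1/201) = 2 + 1/201 = 403/201 ≈ 2.0050)
d = -1607/201 (d = (403/201 + 2) - 12 = 805/201 - 12 = -1607/201 ≈ -7.9950)
-123*(-55) + d = -123*(-55) - 1607/201 = 6765 - 1607/201 = 1358158/201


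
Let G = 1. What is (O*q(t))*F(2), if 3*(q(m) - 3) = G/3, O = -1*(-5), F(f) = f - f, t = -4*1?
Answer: 0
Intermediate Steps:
t = -4
F(f) = 0
O = 5
q(m) = 28/9 (q(m) = 3 + (1/3)/3 = 3 + (1*(1/3))/3 = 3 + (1/3)*(1/3) = 3 + 1/9 = 28/9)
(O*q(t))*F(2) = (5*(28/9))*0 = (140/9)*0 = 0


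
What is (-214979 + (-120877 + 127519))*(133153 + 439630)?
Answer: -119331891871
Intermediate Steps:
(-214979 + (-120877 + 127519))*(133153 + 439630) = (-214979 + 6642)*572783 = -208337*572783 = -119331891871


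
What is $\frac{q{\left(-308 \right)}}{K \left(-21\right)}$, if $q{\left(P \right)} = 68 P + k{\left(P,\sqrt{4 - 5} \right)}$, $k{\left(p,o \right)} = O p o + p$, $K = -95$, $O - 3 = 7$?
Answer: $- \frac{1012}{95} - \frac{88 i}{57} \approx -10.653 - 1.5439 i$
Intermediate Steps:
$O = 10$ ($O = 3 + 7 = 10$)
$k{\left(p,o \right)} = p + 10 o p$ ($k{\left(p,o \right)} = 10 p o + p = 10 o p + p = p + 10 o p$)
$q{\left(P \right)} = 68 P + P \left(1 + 10 i\right)$ ($q{\left(P \right)} = 68 P + P \left(1 + 10 \sqrt{4 - 5}\right) = 68 P + P \left(1 + 10 \sqrt{-1}\right) = 68 P + P \left(1 + 10 i\right)$)
$\frac{q{\left(-308 \right)}}{K \left(-21\right)} = \frac{\left(-308\right) \left(69 + 10 i\right)}{\left(-95\right) \left(-21\right)} = \frac{-21252 - 3080 i}{1995} = \left(-21252 - 3080 i\right) \frac{1}{1995} = - \frac{1012}{95} - \frac{88 i}{57}$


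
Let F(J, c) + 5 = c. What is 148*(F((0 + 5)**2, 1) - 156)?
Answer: -23680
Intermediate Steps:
F(J, c) = -5 + c
148*(F((0 + 5)**2, 1) - 156) = 148*((-5 + 1) - 156) = 148*(-4 - 156) = 148*(-160) = -23680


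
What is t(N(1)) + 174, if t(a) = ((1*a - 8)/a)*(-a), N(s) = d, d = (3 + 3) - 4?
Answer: 180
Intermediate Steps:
d = 2 (d = 6 - 4 = 2)
N(s) = 2
t(a) = 8 - a (t(a) = ((a - 8)/a)*(-a) = ((-8 + a)/a)*(-a) = 8 - a)
t(N(1)) + 174 = (8 - 1*2) + 174 = (8 - 2) + 174 = 6 + 174 = 180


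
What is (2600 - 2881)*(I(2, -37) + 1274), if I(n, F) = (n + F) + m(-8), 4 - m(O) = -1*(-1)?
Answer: -349002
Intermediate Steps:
m(O) = 3 (m(O) = 4 - (-1)*(-1) = 4 - 1*1 = 4 - 1 = 3)
I(n, F) = 3 + F + n (I(n, F) = (n + F) + 3 = (F + n) + 3 = 3 + F + n)
(2600 - 2881)*(I(2, -37) + 1274) = (2600 - 2881)*((3 - 37 + 2) + 1274) = -281*(-32 + 1274) = -281*1242 = -349002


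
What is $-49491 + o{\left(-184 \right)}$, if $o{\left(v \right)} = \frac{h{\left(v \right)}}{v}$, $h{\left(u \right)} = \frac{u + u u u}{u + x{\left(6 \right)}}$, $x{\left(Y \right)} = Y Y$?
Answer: $- \frac{7358525}{148} \approx -49720.0$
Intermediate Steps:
$x{\left(Y \right)} = Y^{2}$
$h{\left(u \right)} = \frac{u + u^{3}}{36 + u}$ ($h{\left(u \right)} = \frac{u + u u u}{u + 6^{2}} = \frac{u + u^{2} u}{u + 36} = \frac{u + u^{3}}{36 + u}$)
$o{\left(v \right)} = \frac{v + v^{3}}{v \left(36 + v\right)}$ ($o{\left(v \right)} = \frac{\frac{1}{36 + v} \left(v + v^{3}\right)}{v} = \frac{v + v^{3}}{v \left(36 + v\right)}$)
$-49491 + o{\left(-184 \right)} = -49491 + \frac{1 + \left(-184\right)^{2}}{36 - 184} = -49491 + \frac{1 + 33856}{-148} = -49491 - \frac{33857}{148} = - \frac{7358525}{148}$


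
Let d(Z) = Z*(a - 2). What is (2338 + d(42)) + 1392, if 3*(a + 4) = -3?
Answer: 3436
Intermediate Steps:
a = -5 (a = -4 + (⅓)*(-3) = -4 - 1 = -5)
d(Z) = -7*Z (d(Z) = Z*(-5 - 2) = Z*(-7) = -7*Z)
(2338 + d(42)) + 1392 = (2338 - 7*42) + 1392 = (2338 - 294) + 1392 = 2044 + 1392 = 3436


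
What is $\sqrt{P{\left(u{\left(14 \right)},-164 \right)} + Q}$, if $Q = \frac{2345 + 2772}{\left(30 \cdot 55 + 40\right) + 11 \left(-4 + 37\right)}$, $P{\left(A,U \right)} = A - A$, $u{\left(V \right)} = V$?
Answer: $\frac{\sqrt{10505201}}{2053} \approx 1.5787$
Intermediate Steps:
$P{\left(A,U \right)} = 0$
$Q = \frac{5117}{2053}$ ($Q = \frac{5117}{\left(1650 + 40\right) + 11 \cdot 33} = \frac{5117}{1690 + 363} = \frac{5117}{2053} \approx 2.4925$)
$\sqrt{P{\left(u{\left(14 \right)},-164 \right)} + Q} = \sqrt{0 + \frac{5117}{2053}} = \sqrt{\frac{5117}{2053}} = \frac{\sqrt{10505201}}{2053}$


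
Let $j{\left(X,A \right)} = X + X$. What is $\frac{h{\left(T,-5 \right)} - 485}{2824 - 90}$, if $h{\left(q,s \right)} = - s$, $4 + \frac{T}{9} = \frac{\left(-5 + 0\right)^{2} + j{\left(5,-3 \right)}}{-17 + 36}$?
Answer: $- \frac{240}{1367} \approx -0.17557$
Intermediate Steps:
$j{\left(X,A \right)} = 2 X$
$T = - \frac{369}{19}$ ($T = -36 + 9 \frac{\left(-5 + 0\right)^{2} + 2 \cdot 5}{-17 + 36} = -36 + 9 \frac{\left(-5\right)^{2} + 10}{19} = -36 + 9 \left(25 + 10\right) \frac{1}{19} = -36 + 9 \cdot 35 \cdot \frac{1}{19} = -36 + 9 \cdot \frac{35}{19} = -36 + \frac{315}{19} = - \frac{369}{19} \approx -19.421$)
$\frac{h{\left(T,-5 \right)} - 485}{2824 - 90} = \frac{\left(-1\right) \left(-5\right) - 485}{2824 - 90} = \frac{5 - 485}{2734} = \left(-480\right) \frac{1}{2734} = - \frac{240}{1367}$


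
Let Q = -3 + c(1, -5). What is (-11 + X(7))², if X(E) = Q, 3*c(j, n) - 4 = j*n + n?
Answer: 256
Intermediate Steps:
c(j, n) = 4/3 + n/3 + j*n/3 (c(j, n) = 4/3 + (j*n + n)/3 = 4/3 + (n + j*n)/3 = 4/3 + (n/3 + j*n/3) = 4/3 + n/3 + j*n/3)
Q = -5 (Q = -3 + (4/3 + (⅓)*(-5) + (⅓)*1*(-5)) = -3 + (4/3 - 5/3 - 5/3) = -3 - 2 = -5)
X(E) = -5
(-11 + X(7))² = (-11 - 5)² = (-16)² = 256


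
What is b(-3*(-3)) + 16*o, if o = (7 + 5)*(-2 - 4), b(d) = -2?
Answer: -1154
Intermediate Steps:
o = -72 (o = 12*(-6) = -72)
b(-3*(-3)) + 16*o = -2 + 16*(-72) = -2 - 1152 = -1154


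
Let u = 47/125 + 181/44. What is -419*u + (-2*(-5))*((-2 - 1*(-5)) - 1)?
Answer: -10236367/5500 ≈ -1861.2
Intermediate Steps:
u = 24693/5500 (u = 47*(1/125) + 181*(1/44) = 47/125 + 181/44 = 24693/5500 ≈ 4.4896)
-419*u + (-2*(-5))*((-2 - 1*(-5)) - 1) = -419*24693/5500 + (-2*(-5))*((-2 - 1*(-5)) - 1) = -10346367/5500 + 10*((-2 + 5) - 1) = -10346367/5500 + 10*(3 - 1) = -10346367/5500 + 10*2 = -10346367/5500 + 20 = -10236367/5500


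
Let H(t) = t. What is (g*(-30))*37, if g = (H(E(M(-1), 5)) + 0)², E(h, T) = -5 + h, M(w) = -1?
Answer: -39960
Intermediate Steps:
g = 36 (g = ((-5 - 1) + 0)² = (-6 + 0)² = (-6)² = 36)
(g*(-30))*37 = (36*(-30))*37 = -1080*37 = -39960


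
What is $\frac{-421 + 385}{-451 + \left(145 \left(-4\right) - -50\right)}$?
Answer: $\frac{4}{109} \approx 0.036697$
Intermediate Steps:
$\frac{-421 + 385}{-451 + \left(145 \left(-4\right) - -50\right)} = - \frac{36}{-451 + \left(-580 + 50\right)} = - \frac{36}{-451 - 530} = - \frac{36}{-981} = \left(-36\right) \left(- \frac{1}{981}\right) = \frac{4}{109}$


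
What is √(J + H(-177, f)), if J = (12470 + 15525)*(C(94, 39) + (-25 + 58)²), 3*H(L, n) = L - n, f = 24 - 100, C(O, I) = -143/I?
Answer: √30383873 ≈ 5512.2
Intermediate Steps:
f = -76
H(L, n) = -n/3 + L/3 (H(L, n) = (L - n)/3 = -n/3 + L/3)
J = 91151720/3 (J = (12470 + 15525)*(-143/39 + (-25 + 58)²) = 27995*(-143*1/39 + 33²) = 27995*(-11/3 + 1089) = 27995*(3256/3) = 91151720/3 ≈ 3.0384e+7)
√(J + H(-177, f)) = √(91151720/3 + (-⅓*(-76) + (⅓)*(-177))) = √(91151720/3 + (76/3 - 59)) = √(91151720/3 - 101/3) = √30383873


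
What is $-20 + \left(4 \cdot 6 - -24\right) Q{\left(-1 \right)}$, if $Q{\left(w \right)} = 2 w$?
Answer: $-116$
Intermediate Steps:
$-20 + \left(4 \cdot 6 - -24\right) Q{\left(-1 \right)} = -20 + \left(4 \cdot 6 - -24\right) 2 \left(-1\right) = -20 + \left(24 + 24\right) \left(-2\right) = -20 + 48 \left(-2\right) = -20 - 96 = -116$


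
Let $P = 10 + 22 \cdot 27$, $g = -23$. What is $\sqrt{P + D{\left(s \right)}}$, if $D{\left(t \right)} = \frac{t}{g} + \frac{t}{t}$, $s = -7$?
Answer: $\frac{\sqrt{320206}}{23} \approx 24.603$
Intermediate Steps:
$P = 604$ ($P = 10 + 594 = 604$)
$D{\left(t \right)} = 1 - \frac{t}{23}$ ($D{\left(t \right)} = \frac{t}{-23} + \frac{t}{t} = t \left(- \frac{1}{23}\right) + 1 = - \frac{t}{23} + 1 = 1 - \frac{t}{23}$)
$\sqrt{P + D{\left(s \right)}} = \sqrt{604 + \left(1 - - \frac{7}{23}\right)} = \sqrt{604 + \left(1 + \frac{7}{23}\right)} = \sqrt{604 + \frac{30}{23}} = \sqrt{\frac{13922}{23}} = \frac{\sqrt{320206}}{23}$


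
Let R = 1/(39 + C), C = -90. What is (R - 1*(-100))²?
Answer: 25999801/2601 ≈ 9996.1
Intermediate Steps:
R = -1/51 (R = 1/(39 - 90) = 1/(-51) = -1/51 ≈ -0.019608)
(R - 1*(-100))² = (-1/51 - 1*(-100))² = (-1/51 + 100)² = (5099/51)² = 25999801/2601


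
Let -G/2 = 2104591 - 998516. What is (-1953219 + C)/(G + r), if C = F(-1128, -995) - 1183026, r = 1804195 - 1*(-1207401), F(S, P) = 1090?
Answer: -3135155/799446 ≈ -3.9217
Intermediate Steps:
r = 3011596 (r = 1804195 + 1207401 = 3011596)
C = -1181936 (C = 1090 - 1183026 = -1181936)
G = -2212150 (G = -2*(2104591 - 998516) = -2*1106075 = -2212150)
(-1953219 + C)/(G + r) = (-1953219 - 1181936)/(-2212150 + 3011596) = -3135155/799446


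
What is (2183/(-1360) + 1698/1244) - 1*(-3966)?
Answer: 1677357767/422960 ≈ 3965.8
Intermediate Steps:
(2183/(-1360) + 1698/1244) - 1*(-3966) = (2183*(-1/1360) + 1698*(1/1244)) + 3966 = (-2183/1360 + 849/622) + 3966 = -101593/422960 + 3966 = 1677357767/422960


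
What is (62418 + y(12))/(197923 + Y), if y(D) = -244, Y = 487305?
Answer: 31087/342614 ≈ 0.090735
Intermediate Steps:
(62418 + y(12))/(197923 + Y) = (62418 - 244)/(197923 + 487305) = 62174/685228 = 62174*(1/685228) = 31087/342614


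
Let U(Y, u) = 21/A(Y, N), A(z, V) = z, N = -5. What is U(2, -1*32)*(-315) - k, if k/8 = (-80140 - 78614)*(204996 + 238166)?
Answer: 1125659835753/2 ≈ 5.6283e+11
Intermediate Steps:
k = -562829921184 (k = 8*((-80140 - 78614)*(204996 + 238166)) = 8*(-158754*443162) = 8*(-70353740148) = -562829921184)
U(Y, u) = 21/Y
U(2, -1*32)*(-315) - k = (21/2)*(-315) - 1*(-562829921184) = (21*(½))*(-315) + 562829921184 = (21/2)*(-315) + 562829921184 = -6615/2 + 562829921184 = 1125659835753/2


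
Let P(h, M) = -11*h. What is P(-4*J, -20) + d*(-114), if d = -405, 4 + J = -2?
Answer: 45906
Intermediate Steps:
J = -6 (J = -4 - 2 = -6)
P(-4*J, -20) + d*(-114) = -(-44)*(-6) - 405*(-114) = -11*24 + 46170 = -264 + 46170 = 45906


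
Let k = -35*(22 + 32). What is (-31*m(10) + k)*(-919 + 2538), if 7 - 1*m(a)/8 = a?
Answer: -1855374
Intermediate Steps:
k = -1890 (k = -35*54 = -1890)
m(a) = 56 - 8*a
(-31*m(10) + k)*(-919 + 2538) = (-31*(56 - 8*10) - 1890)*(-919 + 2538) = (-31*(56 - 80) - 1890)*1619 = (-31*(-24) - 1890)*1619 = (744 - 1890)*1619 = -1146*1619 = -1855374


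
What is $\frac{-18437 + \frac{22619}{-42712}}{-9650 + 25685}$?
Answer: $- \frac{787503763}{684886920} \approx -1.1498$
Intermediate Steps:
$\frac{-18437 + \frac{22619}{-42712}}{-9650 + 25685} = \frac{-18437 + 22619 \left(- \frac{1}{42712}\right)}{16035} = \left(-18437 - \frac{22619}{42712}\right) \frac{1}{16035} = \left(- \frac{787503763}{42712}\right) \frac{1}{16035} = - \frac{787503763}{684886920}$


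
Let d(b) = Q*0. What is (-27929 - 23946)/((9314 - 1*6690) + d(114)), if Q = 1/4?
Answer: -51875/2624 ≈ -19.769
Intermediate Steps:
Q = 1/4 ≈ 0.25000
d(b) = 0 (d(b) = (1/4)*0 = 0)
(-27929 - 23946)/((9314 - 1*6690) + d(114)) = (-27929 - 23946)/((9314 - 1*6690) + 0) = -51875/((9314 - 6690) + 0) = -51875/(2624 + 0) = -51875/2624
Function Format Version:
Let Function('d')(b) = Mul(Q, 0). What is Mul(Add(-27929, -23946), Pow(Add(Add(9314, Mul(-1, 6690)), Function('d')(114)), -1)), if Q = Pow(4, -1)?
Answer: Rational(-51875, 2624) ≈ -19.769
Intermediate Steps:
Q = Rational(1, 4) ≈ 0.25000
Function('d')(b) = 0 (Function('d')(b) = Mul(Rational(1, 4), 0) = 0)
Mul(Add(-27929, -23946), Pow(Add(Add(9314, Mul(-1, 6690)), Function('d')(114)), -1)) = Mul(Add(-27929, -23946), Pow(Add(Add(9314, Mul(-1, 6690)), 0), -1)) = Mul(-51875, Pow(Add(Add(9314, -6690), 0), -1)) = Mul(-51875, Pow(Add(2624, 0), -1)) = Mul(-51875, Pow(2624, -1)) = Mul(-51875, Rational(1, 2624)) = Rational(-51875, 2624)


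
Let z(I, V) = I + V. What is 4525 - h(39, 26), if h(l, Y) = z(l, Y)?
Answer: 4460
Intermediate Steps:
h(l, Y) = Y + l (h(l, Y) = l + Y = Y + l)
4525 - h(39, 26) = 4525 - (26 + 39) = 4525 - 1*65 = 4525 - 65 = 4460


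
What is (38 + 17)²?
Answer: 3025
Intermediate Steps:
(38 + 17)² = 55² = 3025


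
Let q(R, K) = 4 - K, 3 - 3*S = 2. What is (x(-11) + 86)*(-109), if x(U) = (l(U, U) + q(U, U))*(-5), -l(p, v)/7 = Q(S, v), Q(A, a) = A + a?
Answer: 118483/3 ≈ 39494.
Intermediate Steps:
S = 1/3 (S = 1 - 1/3*2 = 1 - 2/3 = 1/3 ≈ 0.33333)
l(p, v) = -7/3 - 7*v (l(p, v) = -7*(1/3 + v) = -7/3 - 7*v)
x(U) = -25/3 + 40*U (x(U) = ((-7/3 - 7*U) + (4 - U))*(-5) = (5/3 - 8*U)*(-5) = -25/3 + 40*U)
(x(-11) + 86)*(-109) = ((-25/3 + 40*(-11)) + 86)*(-109) = ((-25/3 - 440) + 86)*(-109) = (-1345/3 + 86)*(-109) = -1087/3*(-109) = 118483/3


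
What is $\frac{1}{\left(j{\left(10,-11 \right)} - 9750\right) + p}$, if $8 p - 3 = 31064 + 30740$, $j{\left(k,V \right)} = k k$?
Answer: $- \frac{8}{15393} \approx -0.00051972$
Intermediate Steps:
$j{\left(k,V \right)} = k^{2}$
$p = \frac{61807}{8}$ ($p = \frac{3}{8} + \frac{31064 + 30740}{8} = \frac{3}{8} + \frac{1}{8} \cdot 61804 = \frac{3}{8} + \frac{15451}{2} = \frac{61807}{8} \approx 7725.9$)
$\frac{1}{\left(j{\left(10,-11 \right)} - 9750\right) + p} = \frac{1}{\left(10^{2} - 9750\right) + \frac{61807}{8}} = \frac{1}{\left(100 - 9750\right) + \frac{61807}{8}} = \frac{1}{-9650 + \frac{61807}{8}} = \frac{1}{- \frac{15393}{8}} = - \frac{8}{15393}$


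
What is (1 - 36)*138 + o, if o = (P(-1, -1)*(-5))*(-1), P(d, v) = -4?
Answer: -4850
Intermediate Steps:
o = -20 (o = -4*(-5)*(-1) = 20*(-1) = -20)
(1 - 36)*138 + o = (1 - 36)*138 - 20 = -35*138 - 20 = -4830 - 20 = -4850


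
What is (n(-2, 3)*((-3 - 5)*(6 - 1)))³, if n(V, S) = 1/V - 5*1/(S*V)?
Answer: -64000/27 ≈ -2370.4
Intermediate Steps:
n(V, S) = 1/V - 5/(S*V) (n(V, S) = 1/V - 5*1/(S*V) = 1/V - 5/(S*V))
(n(-2, 3)*((-3 - 5)*(6 - 1)))³ = (((-5 + 3)/(3*(-2)))*((-3 - 5)*(6 - 1)))³ = (((⅓)*(-½)*(-2))*(-8*5))³ = ((⅓)*(-40))³ = (-40/3)³ = -64000/27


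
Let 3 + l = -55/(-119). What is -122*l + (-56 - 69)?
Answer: 21969/119 ≈ 184.61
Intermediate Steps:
l = -302/119 (l = -3 - 55/(-119) = -3 - 55*(-1/119) = -3 + 55/119 = -302/119 ≈ -2.5378)
-122*l + (-56 - 69) = -122*(-302/119) + (-56 - 69) = 36844/119 - 125 = 21969/119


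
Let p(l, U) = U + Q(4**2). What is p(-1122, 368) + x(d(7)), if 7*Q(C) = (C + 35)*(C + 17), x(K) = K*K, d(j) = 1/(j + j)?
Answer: 119253/196 ≈ 608.43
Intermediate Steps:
d(j) = 1/(2*j)
x(K) = K**2
Q(C) = (17 + C)*(35 + C)/7 (Q(C) = ((C + 35)*(C + 17))/7 = ((35 + C)*(17 + C))/7 = ((17 + C)*(35 + C))/7 = (17 + C)*(35 + C)/7)
p(l, U) = 1683/7 + U (p(l, U) = U + (85 + (4**2)**2/7 + (52/7)*4**2) = U + (85 + (1/7)*16**2 + (52/7)*16) = U + (85 + (1/7)*256 + 832/7) = U + (85 + 256/7 + 832/7) = U + 1683/7 = 1683/7 + U)
p(-1122, 368) + x(d(7)) = (1683/7 + 368) + ((1/2)/7)**2 = 4259/7 + ((1/2)*(1/7))**2 = 4259/7 + (1/14)**2 = 4259/7 + 1/196 = 119253/196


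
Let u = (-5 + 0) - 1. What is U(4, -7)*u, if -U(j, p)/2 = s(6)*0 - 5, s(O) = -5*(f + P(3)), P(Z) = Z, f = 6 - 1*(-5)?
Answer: -60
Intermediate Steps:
u = -6 (u = -5 - 1 = -6)
f = 11 (f = 6 + 5 = 11)
s(O) = -70 (s(O) = -5*(11 + 3) = -5*14 = -70)
U(j, p) = 10 (U(j, p) = -2*(-70*0 - 5) = -2*(0 - 5) = -2*(-5) = 10)
U(4, -7)*u = 10*(-6) = -60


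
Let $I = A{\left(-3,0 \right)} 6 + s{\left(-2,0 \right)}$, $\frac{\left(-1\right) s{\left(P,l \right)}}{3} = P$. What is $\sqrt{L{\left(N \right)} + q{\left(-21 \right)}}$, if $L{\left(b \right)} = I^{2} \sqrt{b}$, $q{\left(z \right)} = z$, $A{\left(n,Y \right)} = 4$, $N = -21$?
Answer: $\sqrt{-21 + 900 i \sqrt{21}} \approx 45.296 + 45.527 i$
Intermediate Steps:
$s{\left(P,l \right)} = - 3 P$
$I = 30$ ($I = 4 \cdot 6 - -6 = 24 + 6 = 30$)
$L{\left(b \right)} = 900 \sqrt{b}$ ($L{\left(b \right)} = 30^{2} \sqrt{b} = 900 \sqrt{b}$)
$\sqrt{L{\left(N \right)} + q{\left(-21 \right)}} = \sqrt{900 \sqrt{-21} - 21} = \sqrt{900 i \sqrt{21} - 21} = \sqrt{-21 + 900 i \sqrt{21}}$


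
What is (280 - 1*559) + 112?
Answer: -167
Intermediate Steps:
(280 - 1*559) + 112 = (280 - 559) + 112 = -279 + 112 = -167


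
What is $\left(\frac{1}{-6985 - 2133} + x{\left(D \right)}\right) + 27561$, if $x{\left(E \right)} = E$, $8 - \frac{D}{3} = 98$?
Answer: $\frac{248839337}{9118} \approx 27291.0$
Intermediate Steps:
$D = -270$ ($D = 24 - 294 = -270$)
$\left(\frac{1}{-6985 - 2133} + x{\left(D \right)}\right) + 27561 = \left(\frac{1}{-6985 - 2133} - 270\right) + 27561 = \left(\frac{1}{-9118} - 270\right) + 27561 = \left(- \frac{1}{9118} - 270\right) + 27561 = - \frac{2461861}{9118} + 27561 = \frac{248839337}{9118}$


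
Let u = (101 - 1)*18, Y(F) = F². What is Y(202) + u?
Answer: 42604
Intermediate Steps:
u = 1800 (u = 100*18 = 1800)
Y(202) + u = 202² + 1800 = 40804 + 1800 = 42604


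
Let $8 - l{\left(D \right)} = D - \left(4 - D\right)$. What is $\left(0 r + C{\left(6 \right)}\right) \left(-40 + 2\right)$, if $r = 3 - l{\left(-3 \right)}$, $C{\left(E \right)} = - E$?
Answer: $228$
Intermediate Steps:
$l{\left(D \right)} = 12 - 2 D$ ($l{\left(D \right)} = 8 - \left(D - \left(4 - D\right)\right) = 8 - \left(D + \left(-4 + D\right)\right) = 8 - \left(-4 + 2 D\right) = 12 - 2 D$)
$r = -15$ ($r = 3 - \left(12 - -6\right) = 3 - \left(12 + 6\right) = 3 - 18 = -15$)
$\left(0 r + C{\left(6 \right)}\right) \left(-40 + 2\right) = \left(0 \left(-15\right) - 6\right) \left(-40 + 2\right) = \left(0 - 6\right) \left(-38\right) = \left(-6\right) \left(-38\right) = 228$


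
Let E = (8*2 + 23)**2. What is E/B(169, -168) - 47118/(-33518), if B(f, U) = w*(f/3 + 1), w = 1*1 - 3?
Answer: -68367021/5765096 ≈ -11.859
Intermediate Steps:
w = -2 (w = 1 - 3 = -2)
B(f, U) = -2 - 2*f/3 (B(f, U) = -2*(f/3 + 1) = -2*(1 + f/3) = -2 - 2*f/3)
E = 1521 (E = (16 + 23)**2 = 39**2 = 1521)
E/B(169, -168) - 47118/(-33518) = 1521/(-2 - 2/3*169) - 47118/(-33518) = 1521/(-2 - 338/3) - 47118*(-1/33518) = 1521/(-344/3) + 23559/16759 = 1521*(-3/344) + 23559/16759 = -4563/344 + 23559/16759 = -68367021/5765096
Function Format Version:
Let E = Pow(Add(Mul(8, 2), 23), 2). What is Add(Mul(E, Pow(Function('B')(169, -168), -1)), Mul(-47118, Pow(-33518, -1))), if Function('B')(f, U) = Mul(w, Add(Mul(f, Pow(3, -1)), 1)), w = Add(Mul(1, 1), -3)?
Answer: Rational(-68367021, 5765096) ≈ -11.859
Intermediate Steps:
w = -2 (w = Add(1, -3) = -2)
Function('B')(f, U) = Add(-2, Mul(Rational(-2, 3), f)) (Function('B')(f, U) = Mul(-2, Add(Mul(f, Pow(3, -1)), 1)) = Mul(-2, Add(Mul(f, Rational(1, 3)), 1)) = Mul(-2, Add(Mul(Rational(1, 3), f), 1)) = Mul(-2, Add(1, Mul(Rational(1, 3), f))) = Add(-2, Mul(Rational(-2, 3), f)))
E = 1521 (E = Pow(Add(16, 23), 2) = Pow(39, 2) = 1521)
Add(Mul(E, Pow(Function('B')(169, -168), -1)), Mul(-47118, Pow(-33518, -1))) = Add(Mul(1521, Pow(Add(-2, Mul(Rational(-2, 3), 169)), -1)), Mul(-47118, Pow(-33518, -1))) = Add(Mul(1521, Pow(Add(-2, Rational(-338, 3)), -1)), Mul(-47118, Rational(-1, 33518))) = Add(Mul(1521, Pow(Rational(-344, 3), -1)), Rational(23559, 16759)) = Add(Mul(1521, Rational(-3, 344)), Rational(23559, 16759)) = Add(Rational(-4563, 344), Rational(23559, 16759)) = Rational(-68367021, 5765096)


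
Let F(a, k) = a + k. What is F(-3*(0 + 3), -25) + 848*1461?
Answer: 1238894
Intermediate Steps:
F(-3*(0 + 3), -25) + 848*1461 = (-3*(0 + 3) - 25) + 848*1461 = (-3*3 - 25) + 1238928 = (-9 - 25) + 1238928 = -34 + 1238928 = 1238894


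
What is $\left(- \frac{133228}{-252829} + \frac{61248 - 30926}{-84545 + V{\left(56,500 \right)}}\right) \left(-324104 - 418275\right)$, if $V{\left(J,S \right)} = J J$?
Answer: $- \frac{2360525664690006}{20582556061} \approx -1.1469 \cdot 10^{5}$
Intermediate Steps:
$V{\left(J,S \right)} = J^{2}$
$\left(- \frac{133228}{-252829} + \frac{61248 - 30926}{-84545 + V{\left(56,500 \right)}}\right) \left(-324104 - 418275\right) = \left(- \frac{133228}{-252829} + \frac{61248 - 30926}{-84545 + 56^{2}}\right) \left(-324104 - 418275\right) = \left(\left(-133228\right) \left(- \frac{1}{252829}\right) + \frac{30322}{-84545 + 3136}\right) \left(-742379\right) = \left(\frac{133228}{252829} + \frac{30322}{-81409}\right) \left(-742379\right) = \left(\frac{133228}{252829} + 30322 \left(- \frac{1}{81409}\right)\right) \left(-742379\right) = \left(\frac{133228}{252829} - \frac{30322}{81409}\right) \left(-742379\right) = \frac{3179677314}{20582556061} \left(-742379\right) = - \frac{2360525664690006}{20582556061}$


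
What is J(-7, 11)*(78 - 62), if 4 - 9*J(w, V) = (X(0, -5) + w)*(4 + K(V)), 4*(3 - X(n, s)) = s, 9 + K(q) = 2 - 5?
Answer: -32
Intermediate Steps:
K(q) = -12 (K(q) = -9 + (2 - 5) = -9 - 3 = -12)
X(n, s) = 3 - s/4
J(w, V) = 38/9 + 8*w/9 (J(w, V) = 4/9 - ((3 - 1/4*(-5)) + w)*(4 - 12)/9 = 4/9 - ((3 + 5/4) + w)*(-8)/9 = 4/9 - (17/4 + w)*(-8)/9 = 4/9 - (-34 - 8*w)/9 = 4/9 + (34/9 + 8*w/9) = 38/9 + 8*w/9)
J(-7, 11)*(78 - 62) = (38/9 + (8/9)*(-7))*(78 - 62) = (38/9 - 56/9)*16 = -2*16 = -32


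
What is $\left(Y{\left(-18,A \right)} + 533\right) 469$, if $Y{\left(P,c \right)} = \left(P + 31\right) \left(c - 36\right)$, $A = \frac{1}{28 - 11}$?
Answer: $\frac{524342}{17} \approx 30844.0$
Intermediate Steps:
$A = \frac{1}{17} \approx 0.058824$
$Y{\left(P,c \right)} = \left(-36 + c\right) \left(31 + P\right)$ ($Y{\left(P,c \right)} = \left(31 + P\right) \left(-36 + c\right) = \left(-36 + c\right) \left(31 + P\right)$)
$\left(Y{\left(-18,A \right)} + 533\right) 469 = \left(\left(-1116 - -648 + 31 \cdot \frac{1}{17} - \frac{18}{17}\right) + 533\right) 469 = \left(\left(-1116 + 648 + \frac{31}{17} - \frac{18}{17}\right) + 533\right) 469 = \left(- \frac{7943}{17} + 533\right) 469 = \frac{1118}{17} \cdot 469 = \frac{524342}{17}$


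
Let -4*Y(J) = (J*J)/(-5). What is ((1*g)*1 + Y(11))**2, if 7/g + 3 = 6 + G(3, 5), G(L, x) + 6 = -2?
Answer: 8649/400 ≈ 21.622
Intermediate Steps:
G(L, x) = -8 (G(L, x) = -6 - 2 = -8)
Y(J) = J**2/20 (Y(J) = -J*J/(4*(-5)) = -J**2*(-1)/(4*5) = -(-1)*J**2/20 = J**2/20)
g = -7/5 (g = 7/(-3 + (6 - 8)) = 7/(-3 - 2) = 7/(-5) = 7*(-1/5) = -7/5 ≈ -1.4000)
((1*g)*1 + Y(11))**2 = ((1*(-7/5))*1 + (1/20)*11**2)**2 = (-7/5*1 + (1/20)*121)**2 = (-7/5 + 121/20)**2 = (93/20)**2 = 8649/400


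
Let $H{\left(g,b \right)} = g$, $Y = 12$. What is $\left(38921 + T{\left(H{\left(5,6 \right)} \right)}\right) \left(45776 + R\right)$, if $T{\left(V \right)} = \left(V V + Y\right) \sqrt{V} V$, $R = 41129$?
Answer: $3382429505 + 16077425 \sqrt{5} \approx 3.4184 \cdot 10^{9}$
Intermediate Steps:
$T{\left(V \right)} = V^{\frac{3}{2}} \left(12 + V^{2}\right)$ ($T{\left(V \right)} = \left(V V + 12\right) \sqrt{V} V = \left(V^{2} + 12\right) \sqrt{V} V = \left(12 + V^{2}\right) \sqrt{V} V = \sqrt{V} \left(12 + V^{2}\right) V = V^{\frac{3}{2}} \left(12 + V^{2}\right)$)
$\left(38921 + T{\left(H{\left(5,6 \right)} \right)}\right) \left(45776 + R\right) = \left(38921 + 5^{\frac{3}{2}} \left(12 + 5^{2}\right)\right) \left(45776 + 41129\right) = \left(38921 + 5 \sqrt{5} \left(12 + 25\right)\right) 86905 = \left(38921 + 5 \sqrt{5} \cdot 37\right) 86905 = \left(38921 + 185 \sqrt{5}\right) 86905 = 3382429505 + 16077425 \sqrt{5}$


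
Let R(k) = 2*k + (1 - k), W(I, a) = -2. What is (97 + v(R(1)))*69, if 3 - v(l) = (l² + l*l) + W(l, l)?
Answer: 6486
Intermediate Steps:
R(k) = 1 + k
v(l) = 5 - 2*l² (v(l) = 3 - ((l² + l*l) - 2) = 3 - ((l² + l²) - 2) = 3 - (2*l² - 2) = 3 - (-2 + 2*l²) = 3 + (2 - 2*l²) = 5 - 2*l²)
(97 + v(R(1)))*69 = (97 + (5 - 2*(1 + 1)²))*69 = (97 + (5 - 2*2²))*69 = (97 + (5 - 2*4))*69 = (97 + (5 - 8))*69 = (97 - 3)*69 = 94*69 = 6486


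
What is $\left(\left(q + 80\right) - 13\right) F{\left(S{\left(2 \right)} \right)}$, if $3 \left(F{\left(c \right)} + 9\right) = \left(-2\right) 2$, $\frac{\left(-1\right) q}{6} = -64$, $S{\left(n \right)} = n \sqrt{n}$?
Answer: $- \frac{13981}{3} \approx -4660.3$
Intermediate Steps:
$S{\left(n \right)} = n^{\frac{3}{2}}$
$q = 384$ ($q = \left(-6\right) \left(-64\right) = 384$)
$F{\left(c \right)} = - \frac{31}{3}$ ($F{\left(c \right)} = -9 + \frac{\left(-2\right) 2}{3} = -9 + \frac{1}{3} \left(-4\right) = -9 - \frac{4}{3} = - \frac{31}{3}$)
$\left(\left(q + 80\right) - 13\right) F{\left(S{\left(2 \right)} \right)} = \left(\left(384 + 80\right) - 13\right) \left(- \frac{31}{3}\right) = \left(464 - 13\right) \left(- \frac{31}{3}\right) = 451 \left(- \frac{31}{3}\right) = - \frac{13981}{3}$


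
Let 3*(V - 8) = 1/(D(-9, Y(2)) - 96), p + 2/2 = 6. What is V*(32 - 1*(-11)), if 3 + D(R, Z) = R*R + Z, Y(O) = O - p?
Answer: 21629/63 ≈ 343.32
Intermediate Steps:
p = 5 (p = -1 + 6 = 5)
Y(O) = -5 + O (Y(O) = O - 1*5 = O - 5 = -5 + O)
D(R, Z) = -3 + Z + R**2 (D(R, Z) = -3 + (R*R + Z) = -3 + (R**2 + Z) = -3 + (Z + R**2) = -3 + Z + R**2)
V = 503/63 (V = 8 + 1/(3*((-3 + (-5 + 2) + (-9)**2) - 96)) = 8 + 1/(3*((-3 - 3 + 81) - 96)) = 8 + 1/(3*(75 - 96)) = 8 + (1/3)/(-21) = 8 + (1/3)*(-1/21) = 8 - 1/63 = 503/63 ≈ 7.9841)
V*(32 - 1*(-11)) = 503*(32 - 1*(-11))/63 = 503*(32 + 11)/63 = (503/63)*43 = 21629/63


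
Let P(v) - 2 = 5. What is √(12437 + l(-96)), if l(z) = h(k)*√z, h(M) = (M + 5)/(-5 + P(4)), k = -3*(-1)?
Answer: √(12437 + 16*I*√6) ≈ 111.52 + 0.1757*I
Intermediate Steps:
k = 3
P(v) = 7 (P(v) = 2 + 5 = 7)
h(M) = 5/2 + M/2 (h(M) = (M + 5)/(-5 + 7) = (5 + M)/2 = (5 + M)*(½) = 5/2 + M/2)
l(z) = 4*√z (l(z) = (5/2 + (½)*3)*√z = (5/2 + 3/2)*√z = 4*√z)
√(12437 + l(-96)) = √(12437 + 4*√(-96)) = √(12437 + 4*(4*I*√6)) = √(12437 + 16*I*√6)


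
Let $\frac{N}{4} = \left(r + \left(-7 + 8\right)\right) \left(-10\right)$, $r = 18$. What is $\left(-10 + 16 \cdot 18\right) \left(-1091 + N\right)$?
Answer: $-514578$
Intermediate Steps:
$N = -760$ ($N = 4 \left(18 + \left(-7 + 8\right)\right) \left(-10\right) = 4 \left(18 + 1\right) \left(-10\right) = 4 \cdot 19 \left(-10\right) = 4 \left(-190\right) = -760$)
$\left(-10 + 16 \cdot 18\right) \left(-1091 + N\right) = \left(-10 + 16 \cdot 18\right) \left(-1091 - 760\right) = \left(-10 + 288\right) \left(-1851\right) = 278 \left(-1851\right) = -514578$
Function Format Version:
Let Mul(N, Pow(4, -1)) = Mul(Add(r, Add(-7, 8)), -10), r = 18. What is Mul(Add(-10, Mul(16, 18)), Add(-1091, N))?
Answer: -514578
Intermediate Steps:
N = -760 (N = Mul(4, Mul(Add(18, Add(-7, 8)), -10)) = Mul(4, Mul(Add(18, 1), -10)) = Mul(4, Mul(19, -10)) = Mul(4, -190) = -760)
Mul(Add(-10, Mul(16, 18)), Add(-1091, N)) = Mul(Add(-10, Mul(16, 18)), Add(-1091, -760)) = Mul(Add(-10, 288), -1851) = Mul(278, -1851) = -514578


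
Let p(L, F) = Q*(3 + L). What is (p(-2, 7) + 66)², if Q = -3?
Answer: 3969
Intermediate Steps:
p(L, F) = -9 - 3*L (p(L, F) = -3*(3 + L) = -9 - 3*L)
(p(-2, 7) + 66)² = ((-9 - 3*(-2)) + 66)² = ((-9 + 6) + 66)² = (-3 + 66)² = 63² = 3969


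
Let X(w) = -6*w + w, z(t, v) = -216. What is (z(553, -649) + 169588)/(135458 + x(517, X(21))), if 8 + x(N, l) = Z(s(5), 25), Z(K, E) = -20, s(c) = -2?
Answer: 84686/67715 ≈ 1.2506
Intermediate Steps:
X(w) = -5*w
x(N, l) = -28 (x(N, l) = -8 - 20 = -28)
(z(553, -649) + 169588)/(135458 + x(517, X(21))) = (-216 + 169588)/(135458 - 28) = 169372/135430 = 169372*(1/135430) = 84686/67715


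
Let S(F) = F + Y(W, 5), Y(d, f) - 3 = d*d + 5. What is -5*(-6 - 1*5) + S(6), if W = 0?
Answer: 69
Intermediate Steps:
Y(d, f) = 8 + d**2 (Y(d, f) = 3 + (d*d + 5) = 3 + (d**2 + 5) = 3 + (5 + d**2) = 8 + d**2)
S(F) = 8 + F (S(F) = F + (8 + 0**2) = F + (8 + 0) = F + 8 = 8 + F)
-5*(-6 - 1*5) + S(6) = -5*(-6 - 1*5) + (8 + 6) = -5*(-6 - 5) + 14 = -5*(-11) + 14 = 55 + 14 = 69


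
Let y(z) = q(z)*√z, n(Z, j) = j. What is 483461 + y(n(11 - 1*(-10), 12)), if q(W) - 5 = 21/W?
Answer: 483461 + 27*√3/2 ≈ 4.8348e+5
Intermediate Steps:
q(W) = 5 + 21/W
y(z) = √z*(5 + 21/z) (y(z) = (5 + 21/z)*√z = √z*(5 + 21/z))
483461 + y(n(11 - 1*(-10), 12)) = 483461 + (21 + 5*12)/√12 = 483461 + (√3/6)*(21 + 60) = 483461 + (√3/6)*81 = 483461 + 27*√3/2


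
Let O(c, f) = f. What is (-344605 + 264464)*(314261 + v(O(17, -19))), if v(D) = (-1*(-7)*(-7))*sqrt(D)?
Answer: -25185190801 + 3926909*I*sqrt(19) ≈ -2.5185e+10 + 1.7117e+7*I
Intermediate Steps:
v(D) = -49*sqrt(D) (v(D) = (7*(-7))*sqrt(D) = -49*sqrt(D))
(-344605 + 264464)*(314261 + v(O(17, -19))) = (-344605 + 264464)*(314261 - 49*I*sqrt(19)) = -80141*(314261 - 49*I*sqrt(19)) = -25185190801 + 3926909*I*sqrt(19)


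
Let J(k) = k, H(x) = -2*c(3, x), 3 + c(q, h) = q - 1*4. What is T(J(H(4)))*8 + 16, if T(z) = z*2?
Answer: 144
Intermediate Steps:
c(q, h) = -7 + q (c(q, h) = -3 + (q - 1*4) = -3 + (q - 4) = -3 + (-4 + q) = -7 + q)
H(x) = 8 (H(x) = -2*(-7 + 3) = -2*(-4) = 8)
T(z) = 2*z
T(J(H(4)))*8 + 16 = (2*8)*8 + 16 = 16*8 + 16 = 128 + 16 = 144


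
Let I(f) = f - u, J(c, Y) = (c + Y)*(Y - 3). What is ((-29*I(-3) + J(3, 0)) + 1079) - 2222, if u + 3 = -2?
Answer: -1210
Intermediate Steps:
u = -5 (u = -3 - 2 = -5)
J(c, Y) = (-3 + Y)*(Y + c) (J(c, Y) = (Y + c)*(-3 + Y) = (-3 + Y)*(Y + c))
I(f) = 5 + f (I(f) = f - 1*(-5) = f + 5 = 5 + f)
((-29*I(-3) + J(3, 0)) + 1079) - 2222 = ((-29*(5 - 3) + (0² - 3*0 - 3*3 + 0*3)) + 1079) - 2222 = ((-29*2 + (0 + 0 - 9 + 0)) + 1079) - 2222 = ((-58 - 9) + 1079) - 2222 = (-67 + 1079) - 2222 = 1012 - 2222 = -1210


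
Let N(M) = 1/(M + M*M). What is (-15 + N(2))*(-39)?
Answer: 1157/2 ≈ 578.50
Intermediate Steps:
N(M) = 1/(M + M²)
(-15 + N(2))*(-39) = (-15 + 1/(2*(1 + 2)))*(-39) = (-15 + (½)/3)*(-39) = (-15 + (½)*(⅓))*(-39) = (-15 + ⅙)*(-39) = -89/6*(-39) = 1157/2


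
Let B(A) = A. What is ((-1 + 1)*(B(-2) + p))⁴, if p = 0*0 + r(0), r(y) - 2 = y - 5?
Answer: 0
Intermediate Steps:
r(y) = -3 + y (r(y) = 2 + (y - 5) = 2 + (-5 + y) = -3 + y)
p = -3 (p = 0*0 + (-3 + 0) = 0 - 3 = -3)
((-1 + 1)*(B(-2) + p))⁴ = ((-1 + 1)*(-2 - 3))⁴ = (0*(-5))⁴ = 0⁴ = 0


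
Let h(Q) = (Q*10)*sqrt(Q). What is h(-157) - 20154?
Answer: -20154 - 1570*I*sqrt(157) ≈ -20154.0 - 19672.0*I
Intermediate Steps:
h(Q) = 10*Q**(3/2) (h(Q) = (10*Q)*sqrt(Q) = 10*Q**(3/2))
h(-157) - 20154 = 10*(-157)**(3/2) - 20154 = 10*(-157*I*sqrt(157)) - 20154 = -1570*I*sqrt(157) - 20154 = -20154 - 1570*I*sqrt(157)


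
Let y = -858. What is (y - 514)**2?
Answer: 1882384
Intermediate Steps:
(y - 514)**2 = (-858 - 514)**2 = (-1372)**2 = 1882384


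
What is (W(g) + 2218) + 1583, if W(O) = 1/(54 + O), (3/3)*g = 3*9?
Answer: 307882/81 ≈ 3801.0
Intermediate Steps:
g = 27 (g = 3*9 = 27)
(W(g) + 2218) + 1583 = (1/(54 + 27) + 2218) + 1583 = (1/81 + 2218) + 1583 = 179659/81 + 1583 = 307882/81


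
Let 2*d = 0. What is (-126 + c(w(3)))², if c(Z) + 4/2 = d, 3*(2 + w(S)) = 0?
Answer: 16384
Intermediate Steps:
w(S) = -2 (w(S) = -2 + (⅓)*0 = -2 + 0 = -2)
d = 0 (d = (½)*0 = 0)
c(Z) = -2 (c(Z) = -2 + 0 = -2)
(-126 + c(w(3)))² = (-126 - 2)² = (-128)² = 16384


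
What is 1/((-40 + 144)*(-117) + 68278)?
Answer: 1/56110 ≈ 1.7822e-5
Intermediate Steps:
1/((-40 + 144)*(-117) + 68278) = 1/(104*(-117) + 68278) = 1/(-12168 + 68278) = 1/56110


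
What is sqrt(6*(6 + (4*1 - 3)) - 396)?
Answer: I*sqrt(354) ≈ 18.815*I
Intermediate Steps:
sqrt(6*(6 + (4*1 - 3)) - 396) = sqrt(6*(6 + (4 - 3)) - 396) = sqrt(6*(6 + 1) - 396) = sqrt(6*7 - 396) = sqrt(42 - 396) = sqrt(-354) = I*sqrt(354)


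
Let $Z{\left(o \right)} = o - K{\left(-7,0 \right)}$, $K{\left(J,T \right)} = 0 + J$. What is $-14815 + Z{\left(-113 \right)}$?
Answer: $-14921$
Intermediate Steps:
$K{\left(J,T \right)} = J$
$Z{\left(o \right)} = 7 + o$ ($Z{\left(o \right)} = o - -7 = o + 7 = 7 + o$)
$-14815 + Z{\left(-113 \right)} = -14815 + \left(7 - 113\right) = -14815 - 106 = -14921$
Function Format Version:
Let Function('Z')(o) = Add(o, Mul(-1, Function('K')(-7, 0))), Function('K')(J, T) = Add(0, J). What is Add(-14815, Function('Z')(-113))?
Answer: -14921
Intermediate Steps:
Function('K')(J, T) = J
Function('Z')(o) = Add(7, o) (Function('Z')(o) = Add(o, Mul(-1, -7)) = Add(o, 7) = Add(7, o))
Add(-14815, Function('Z')(-113)) = Add(-14815, Add(7, -113)) = Add(-14815, -106) = -14921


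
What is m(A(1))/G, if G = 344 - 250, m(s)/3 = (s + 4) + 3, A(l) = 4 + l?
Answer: 18/47 ≈ 0.38298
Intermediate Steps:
m(s) = 21 + 3*s (m(s) = 3*((s + 4) + 3) = 3*((4 + s) + 3) = 3*(7 + s) = 21 + 3*s)
G = 94
m(A(1))/G = (21 + 3*(4 + 1))/94 = (21 + 3*5)*(1/94) = (21 + 15)*(1/94) = 36*(1/94) = 18/47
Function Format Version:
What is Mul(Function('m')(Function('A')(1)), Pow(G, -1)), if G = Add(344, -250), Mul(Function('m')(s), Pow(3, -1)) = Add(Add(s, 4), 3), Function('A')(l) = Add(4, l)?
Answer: Rational(18, 47) ≈ 0.38298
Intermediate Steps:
Function('m')(s) = Add(21, Mul(3, s)) (Function('m')(s) = Mul(3, Add(Add(s, 4), 3)) = Mul(3, Add(Add(4, s), 3)) = Mul(3, Add(7, s)) = Add(21, Mul(3, s)))
G = 94
Mul(Function('m')(Function('A')(1)), Pow(G, -1)) = Mul(Add(21, Mul(3, Add(4, 1))), Pow(94, -1)) = Mul(Add(21, Mul(3, 5)), Rational(1, 94)) = Mul(Add(21, 15), Rational(1, 94)) = Mul(36, Rational(1, 94)) = Rational(18, 47)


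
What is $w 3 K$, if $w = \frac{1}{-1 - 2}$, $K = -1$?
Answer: $1$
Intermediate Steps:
$w = - \frac{1}{3}$ ($w = \frac{1}{-3} = - \frac{1}{3} \approx -0.33333$)
$w 3 K = \left(- \frac{1}{3}\right) 3 \left(-1\right) = \left(-1\right) \left(-1\right) = 1$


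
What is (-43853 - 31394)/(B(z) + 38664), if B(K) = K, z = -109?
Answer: -75247/38555 ≈ -1.9517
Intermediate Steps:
(-43853 - 31394)/(B(z) + 38664) = (-43853 - 31394)/(-109 + 38664) = -75247/38555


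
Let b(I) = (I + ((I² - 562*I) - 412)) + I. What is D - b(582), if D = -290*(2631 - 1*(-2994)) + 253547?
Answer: -1390095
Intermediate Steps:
D = -1377703 (D = -290*(2631 + 2994) + 253547 = -290*5625 + 253547 = -1631250 + 253547 = -1377703)
b(I) = -412 + I² - 560*I (b(I) = (I + (-412 + I² - 562*I)) + I = (-412 + I² - 561*I) + I = -412 + I² - 560*I)
D - b(582) = -1377703 - (-412 + 582² - 560*582) = -1377703 - (-412 + 338724 - 325920) = -1377703 - 1*12392 = -1377703 - 12392 = -1390095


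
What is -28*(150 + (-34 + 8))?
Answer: -3472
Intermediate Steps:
-28*(150 + (-34 + 8)) = -28*(150 - 26) = -28*124 = -3472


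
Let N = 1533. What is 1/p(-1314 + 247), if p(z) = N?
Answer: 1/1533 ≈ 0.00065232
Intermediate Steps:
p(z) = 1533
1/p(-1314 + 247) = 1/1533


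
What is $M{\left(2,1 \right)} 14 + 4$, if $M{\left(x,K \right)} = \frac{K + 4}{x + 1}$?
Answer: $\frac{82}{3} \approx 27.333$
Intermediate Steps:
$M{\left(x,K \right)} = \frac{4 + K}{1 + x}$
$M{\left(2,1 \right)} 14 + 4 = \frac{4 + 1}{1 + 2} \cdot 14 + 4 = \frac{1}{3} \cdot 5 \cdot 14 + 4 = \frac{5}{3} \cdot 14 + 4 = \frac{70}{3} + 4 = \frac{82}{3}$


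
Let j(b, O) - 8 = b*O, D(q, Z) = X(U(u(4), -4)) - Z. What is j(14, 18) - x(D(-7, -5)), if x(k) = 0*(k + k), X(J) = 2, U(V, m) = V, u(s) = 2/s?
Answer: 260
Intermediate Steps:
D(q, Z) = 2 - Z
j(b, O) = 8 + O*b (j(b, O) = 8 + b*O = 8 + O*b)
x(k) = 0 (x(k) = 0*(2*k) = 0)
j(14, 18) - x(D(-7, -5)) = (8 + 18*14) - 1*0 = (8 + 252) + 0 = 260 + 0 = 260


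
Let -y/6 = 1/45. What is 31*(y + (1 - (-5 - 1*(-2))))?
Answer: 1798/15 ≈ 119.87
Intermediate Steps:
y = -2/15 (y = -6/45 = -6*1/45 = -2/15 ≈ -0.13333)
31*(y + (1 - (-5 - 1*(-2)))) = 31*(-2/15 + (1 - (-5 - 1*(-2)))) = 31*(-2/15 + (1 - (-5 + 2))) = 31*(-2/15 + (1 - 1*(-3))) = 31*(-2/15 + (1 + 3)) = 31*(-2/15 + 4) = 31*(58/15) = 1798/15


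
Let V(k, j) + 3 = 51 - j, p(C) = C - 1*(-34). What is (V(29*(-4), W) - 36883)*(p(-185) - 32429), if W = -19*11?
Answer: 1193275080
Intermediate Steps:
W = -209
p(C) = 34 + C (p(C) = C + 34 = 34 + C)
V(k, j) = 48 - j (V(k, j) = -3 + (51 - j) = 48 - j)
(V(29*(-4), W) - 36883)*(p(-185) - 32429) = ((48 - 1*(-209)) - 36883)*((34 - 185) - 32429) = ((48 + 209) - 36883)*(-151 - 32429) = (257 - 36883)*(-32580) = -36626*(-32580) = 1193275080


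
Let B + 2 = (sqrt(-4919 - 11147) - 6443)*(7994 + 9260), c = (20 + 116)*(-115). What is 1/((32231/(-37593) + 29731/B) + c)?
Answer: -273274082931018923299224541332/4274241026296042062937595482634105 + 724958723316201426*I*sqrt(16066)/4274241026296042062937595482634105 ≈ -6.3935e-5 + 2.1499e-14*I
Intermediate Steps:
c = -15640 (c = 136*(-115) = -15640)
B = -111167524 + 17254*I*sqrt(16066) (B = -2 + (sqrt(-4919 - 11147) - 6443)*(7994 + 9260) = -2 + (sqrt(-16066) - 6443)*17254 = -2 + (I*sqrt(16066) - 6443)*17254 = -2 + (-6443 + I*sqrt(16066))*17254 = -2 + (-111167522 + 17254*I*sqrt(16066)) = -111167524 + 17254*I*sqrt(16066) ≈ -1.1117e+8 + 2.187e+6*I)
1/((32231/(-37593) + 29731/B) + c) = 1/((32231/(-37593) + 29731/(-111167524 + 17254*I*sqrt(16066))) - 15640) = 1/((32231*(-1/37593) + 29731/(-111167524 + 17254*I*sqrt(16066))) - 15640) = 1/((-32231/37593 + 29731/(-111167524 + 17254*I*sqrt(16066))) - 15640) = 1/(-587986751/37593 + 29731/(-111167524 + 17254*I*sqrt(16066)))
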